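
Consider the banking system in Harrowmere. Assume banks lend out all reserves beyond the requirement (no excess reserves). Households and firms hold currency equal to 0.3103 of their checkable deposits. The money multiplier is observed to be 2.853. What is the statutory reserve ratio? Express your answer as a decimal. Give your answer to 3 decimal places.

Using m = 2.853. Since m = (1 + c)/(c + rr + e), the denominator satisfies c + rr + e = (1 + c)/m = (1 + 0.3103) / 2.853 ≈ 0.459271.
With c = 0.3103 and e = 0, the statutory reserve ratio is 0.459271 − 0.3103 − 0 = 0.148971.

0.149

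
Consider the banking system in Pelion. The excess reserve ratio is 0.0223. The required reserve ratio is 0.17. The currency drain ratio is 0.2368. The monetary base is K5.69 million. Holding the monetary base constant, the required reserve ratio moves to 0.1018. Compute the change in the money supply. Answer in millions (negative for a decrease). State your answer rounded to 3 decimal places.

Initially m₁ = (1 + 0.2368) / (0.17 + 0.0223 + 0.2368) ≈ 2.88231, so M₁ = 2.88231 × 5.69 ≈ 16.4003 million.
After the change m₂ = (1 + 0.2368) / (0.1018 + 0.0223 + 0.2368) ≈ 3.42699, so M₂ = 3.42699 × 5.69 ≈ 19.4996 million.
ΔM = M₂ − M₁ = 19.4996 − 16.4003 = 3.0993 million.

K3.099 million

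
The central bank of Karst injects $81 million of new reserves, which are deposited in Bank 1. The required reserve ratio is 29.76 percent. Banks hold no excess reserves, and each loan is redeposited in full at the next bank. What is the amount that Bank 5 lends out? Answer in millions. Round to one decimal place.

$13.8 million

Each bank lends a fraction (1 − rr) = 0.7024 of the deposit it receives, so Bank 5 receives 81·0.7024^4 and lends 81·0.7024^5 ≈ 13.8487 million.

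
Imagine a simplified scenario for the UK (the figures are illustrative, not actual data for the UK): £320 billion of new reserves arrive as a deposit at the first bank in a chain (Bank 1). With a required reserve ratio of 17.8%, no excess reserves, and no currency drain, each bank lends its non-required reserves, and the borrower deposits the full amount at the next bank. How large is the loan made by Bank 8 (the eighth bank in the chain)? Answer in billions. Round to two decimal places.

Each bank lends a fraction (1 − rr) = 0.8220 of the deposit it receives, so Bank 8 receives 320·0.8220^7 and lends 320·0.8220^8 ≈ 66.6998 billion.

£66.70 billion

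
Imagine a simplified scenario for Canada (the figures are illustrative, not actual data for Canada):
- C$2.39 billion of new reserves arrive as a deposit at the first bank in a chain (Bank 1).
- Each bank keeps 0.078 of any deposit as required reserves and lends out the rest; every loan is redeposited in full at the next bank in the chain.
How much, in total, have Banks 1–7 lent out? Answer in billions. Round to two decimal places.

C$12.25 billion

Bank i lends (1 − rr)^i of the original deposit: Bank 1 lends 2.39·0.9220 ≈ 2.2036, Bank 2 lends 2.39·0.9220² ≈ 2.0317, and so on.
Summing a geometric series: total = 2.39·[0.9220·(1 − 0.9220^7) / (1 − 0.9220)] ≈ 12.2499 billion.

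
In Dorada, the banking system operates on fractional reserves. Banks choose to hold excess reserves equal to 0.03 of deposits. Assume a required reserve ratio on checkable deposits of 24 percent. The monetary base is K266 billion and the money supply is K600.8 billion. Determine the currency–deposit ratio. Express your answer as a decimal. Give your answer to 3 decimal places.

0.310

Using m = M/MB = 600.8/266 ≈ 2.258647. From m = (1 + c)/(c + rr + e), rearranging gives 1 + c = m·(c + rr + e), so c·(1 − m) = m·(rr + e) − 1.
Hence c = [m·(rr + e) − 1]/(1 − m) = [2.258647 × (0.24 + 0.03) − 1] / (1 − 2.258647) ≈ 0.309988.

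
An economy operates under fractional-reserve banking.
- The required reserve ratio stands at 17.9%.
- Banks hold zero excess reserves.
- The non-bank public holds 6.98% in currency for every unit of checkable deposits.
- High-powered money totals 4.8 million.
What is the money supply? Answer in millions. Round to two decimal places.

The money multiplier is m = (1 + c) / (rr + c) = (1 + 0.0698) / (0.179 + 0.0698) ≈ 4.2998.
So M = m × MB = 4.2998 × 4.8 ≈ 20.639 million.

20.64 million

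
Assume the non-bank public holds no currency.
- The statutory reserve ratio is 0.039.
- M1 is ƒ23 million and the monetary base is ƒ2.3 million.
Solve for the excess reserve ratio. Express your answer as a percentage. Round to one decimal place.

6.1%

Using m = M/MB = 23/2.3 = 10.000000. Since m = (1 + c)/(c + rr + e), the denominator satisfies c + rr + e = (1 + c)/m = (1 + 0) / 10.000000 = 0.100000.
With c = 0 and rr = 0.039, the excess reserve ratio is 0.100000 − 0 − 0.039 = 0.061.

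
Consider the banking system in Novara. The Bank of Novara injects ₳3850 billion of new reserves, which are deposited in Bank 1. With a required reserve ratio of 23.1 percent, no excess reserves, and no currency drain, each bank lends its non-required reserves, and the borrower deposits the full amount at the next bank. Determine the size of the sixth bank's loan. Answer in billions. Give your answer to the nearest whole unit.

₳796 billion

Each bank lends a fraction (1 − rr) = 0.7690 of the deposit it receives, so Bank 6 receives 3850·0.7690^5 and lends 3850·0.7690^6 ≈ 796.1938 billion.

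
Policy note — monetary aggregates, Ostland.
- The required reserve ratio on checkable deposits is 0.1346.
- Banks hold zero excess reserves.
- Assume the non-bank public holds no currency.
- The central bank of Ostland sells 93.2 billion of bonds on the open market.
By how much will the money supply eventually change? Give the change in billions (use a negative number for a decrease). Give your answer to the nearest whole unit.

-692 billion

The simple money multiplier is m = 1/rr = 1/0.1346 ≈ 7.4294.
An open-market sale reduces the monetary base by 93.2 billion, so ΔM = m × ΔMB = 7.4294 × (−93.2) ≈ -692.4201 billion.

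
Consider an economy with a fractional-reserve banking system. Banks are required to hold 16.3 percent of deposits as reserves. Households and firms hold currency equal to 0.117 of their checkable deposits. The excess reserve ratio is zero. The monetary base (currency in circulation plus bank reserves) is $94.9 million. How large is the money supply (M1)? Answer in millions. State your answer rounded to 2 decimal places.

The money multiplier is m = (1 + c) / (rr + c) = (1 + 0.117) / (0.163 + 0.117) ≈ 3.98929.
So M = m × MB = 3.98929 × 94.9 ≈ 378.5836 million.

$378.58 million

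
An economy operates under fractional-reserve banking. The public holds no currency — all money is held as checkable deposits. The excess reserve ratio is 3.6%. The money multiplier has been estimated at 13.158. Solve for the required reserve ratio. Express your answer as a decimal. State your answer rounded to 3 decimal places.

0.040

Using m = 13.158. Since m = (1 + c)/(c + rr + e), the denominator satisfies c + rr + e = (1 + c)/m = (1 + 0) / 13.158 ≈ 0.075999.
With c = 0 and e = 0.036, the required reserve ratio is 0.075999 − 0 − 0.036 = 0.039999.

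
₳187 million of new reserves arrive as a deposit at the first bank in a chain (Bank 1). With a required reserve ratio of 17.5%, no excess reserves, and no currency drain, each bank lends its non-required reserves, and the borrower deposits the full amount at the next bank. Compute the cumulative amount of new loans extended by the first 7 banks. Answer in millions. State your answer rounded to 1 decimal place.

₳652.3 million

Bank i lends (1 − rr)^i of the original deposit: Bank 1 lends 187·0.8250 = 154.2750, Bank 2 lends 187·0.8250² ≈ 127.2769, and so on.
Summing a geometric series: total = 187·[0.8250·(1 − 0.8250^7) / (1 − 0.8250)] ≈ 652.2550 million.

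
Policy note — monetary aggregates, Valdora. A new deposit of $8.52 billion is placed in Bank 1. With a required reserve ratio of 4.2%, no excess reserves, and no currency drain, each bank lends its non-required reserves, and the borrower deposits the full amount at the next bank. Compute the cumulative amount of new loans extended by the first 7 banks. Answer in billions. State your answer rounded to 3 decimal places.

$50.419 billion

Bank i lends (1 − rr)^i of the original deposit: Bank 1 lends 8.52·0.9580 ≈ 8.1622, Bank 2 lends 8.52·0.9580² ≈ 7.8193, and so on.
Summing a geometric series: total = 8.52·[0.9580·(1 − 0.9580^7) / (1 − 0.9580)] ≈ 50.4194 billion.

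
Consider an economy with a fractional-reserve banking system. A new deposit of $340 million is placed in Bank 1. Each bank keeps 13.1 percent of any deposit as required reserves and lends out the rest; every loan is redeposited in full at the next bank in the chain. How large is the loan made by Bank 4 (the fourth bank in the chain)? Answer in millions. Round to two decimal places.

Each bank lends a fraction (1 − rr) = 0.8690 of the deposit it receives, so Bank 4 receives 340·0.8690^3 and lends 340·0.8690^4 ≈ 193.8912 million.

$193.89 million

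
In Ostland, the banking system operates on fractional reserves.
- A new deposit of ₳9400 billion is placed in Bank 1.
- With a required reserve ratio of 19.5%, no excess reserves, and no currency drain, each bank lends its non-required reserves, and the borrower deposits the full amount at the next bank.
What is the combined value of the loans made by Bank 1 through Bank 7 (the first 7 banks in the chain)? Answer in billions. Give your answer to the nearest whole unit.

₳30304 billion

Bank i lends (1 − rr)^i of the original deposit: Bank 1 lends 9400·0.8050 = 7567.0000, Bank 2 lends 9400·0.8050² = 6091.4350, and so on.
Summing a geometric series: total = 9400·[0.8050·(1 − 0.8050^7) / (1 − 0.8050)] ≈ 30304.3187 billion.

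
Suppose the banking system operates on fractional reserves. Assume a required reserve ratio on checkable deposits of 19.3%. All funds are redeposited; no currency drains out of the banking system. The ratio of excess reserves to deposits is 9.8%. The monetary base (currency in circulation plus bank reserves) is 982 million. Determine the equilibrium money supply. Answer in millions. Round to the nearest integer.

3375 million

The money multiplier is m = 1 / (rr + e) = 1 / (0.193 + 0.098) ≈ 3.4364.
So M = m × MB = 3.4364 × 982 = 3374.5448 million.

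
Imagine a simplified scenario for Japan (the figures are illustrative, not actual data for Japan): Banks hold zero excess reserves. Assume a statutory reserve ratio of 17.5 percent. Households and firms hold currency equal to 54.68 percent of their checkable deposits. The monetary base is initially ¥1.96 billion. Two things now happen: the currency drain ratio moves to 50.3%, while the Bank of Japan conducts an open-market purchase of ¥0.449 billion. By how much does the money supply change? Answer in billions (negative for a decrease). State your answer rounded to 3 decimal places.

¥1.140 billion

Before: m₁ = (1 + 0.5468) / (0.175 + 0.5468) ≈ 2.14298, MB₁ = 1.96, so M₁ = 2.14298 × 1.96 ≈ 4.2002 billion.
After: m₂ = (1 + 0.503) / (0.175 + 0.503) ≈ 2.21681, MB₂ = 1.96 + 0.449 = 2.409, so M₂ = 2.21681 × 2.409 ≈ 5.3403 billion.
ΔM = M₂ − M₁ = 5.3403 − 4.2002 = 1.1401 billion.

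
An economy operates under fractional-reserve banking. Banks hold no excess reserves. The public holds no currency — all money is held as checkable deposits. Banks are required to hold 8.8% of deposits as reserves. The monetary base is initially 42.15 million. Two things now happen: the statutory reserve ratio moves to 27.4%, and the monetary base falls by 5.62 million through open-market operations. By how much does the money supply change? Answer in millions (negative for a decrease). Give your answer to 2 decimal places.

-345.66 million

Before: m₁ = 1 / (0.088) ≈ 11.36364, MB₁ = 42.15, so M₁ = 11.36364 × 42.15 ≈ 478.9774 million.
After: m₂ = 1 / (0.274) ≈ 3.64964, MB₂ = 42.15 − 5.62 = 36.53, so M₂ = 3.64964 × 36.53 ≈ 133.3213 million.
ΔM = M₂ − M₁ = 133.3213 − 478.9774 = -345.6561 million.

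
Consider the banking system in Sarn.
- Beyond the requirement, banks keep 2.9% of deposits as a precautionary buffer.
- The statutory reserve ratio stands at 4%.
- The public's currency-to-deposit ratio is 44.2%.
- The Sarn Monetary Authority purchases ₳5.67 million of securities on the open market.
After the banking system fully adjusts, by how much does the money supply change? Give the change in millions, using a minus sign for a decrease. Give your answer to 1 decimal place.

₳16.0 million

The money multiplier is m = (1 + c) / (rr + e + c) = (1 + 0.442) / (0.04 + 0.029 + 0.442) ≈ 2.8219.
The purchase adds 5.67 million of base, so ΔM = m × ΔMB = 2.8219 × (+5.67) ≈ 16.0002 million.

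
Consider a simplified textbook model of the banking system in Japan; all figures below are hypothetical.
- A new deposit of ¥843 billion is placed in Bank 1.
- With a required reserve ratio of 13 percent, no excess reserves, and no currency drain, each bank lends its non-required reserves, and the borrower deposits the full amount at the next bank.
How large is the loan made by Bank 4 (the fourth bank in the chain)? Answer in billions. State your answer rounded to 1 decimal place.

¥483.0 billion

Each bank lends a fraction (1 − rr) = 0.8700 of the deposit it receives, so Bank 4 receives 843·0.8700^3 and lends 843·0.8700^4 ≈ 482.9527 billion.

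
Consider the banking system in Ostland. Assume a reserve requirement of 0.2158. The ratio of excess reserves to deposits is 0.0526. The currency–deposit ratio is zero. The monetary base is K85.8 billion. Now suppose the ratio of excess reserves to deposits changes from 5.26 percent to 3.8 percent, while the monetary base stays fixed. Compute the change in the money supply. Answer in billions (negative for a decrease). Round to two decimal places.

Initially m₁ = 1 / (0.2158 + 0.0526) ≈ 3.72578, so M₁ = 3.72578 × 85.8 ≈ 319.6719 billion.
After the change m₂ = 1 / (0.2158 + 0.038) ≈ 3.94011, so M₂ = 3.94011 × 85.8 ≈ 338.0614 billion.
ΔM = M₂ − M₁ = 338.0614 − 319.6719 = 18.3895 billion.

K18.39 billion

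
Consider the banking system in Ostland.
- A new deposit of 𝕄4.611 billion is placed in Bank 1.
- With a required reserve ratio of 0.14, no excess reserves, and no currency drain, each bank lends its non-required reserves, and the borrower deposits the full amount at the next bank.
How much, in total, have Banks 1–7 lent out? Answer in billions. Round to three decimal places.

𝕄18.470 billion

Bank i lends (1 − rr)^i of the original deposit: Bank 1 lends 4.611·0.8600 ≈ 3.9655, Bank 2 lends 4.611·0.8600² ≈ 3.4103, and so on.
Summing a geometric series: total = 4.611·[0.8600·(1 − 0.8600^7) / (1 − 0.8600)] ≈ 18.4698 billion.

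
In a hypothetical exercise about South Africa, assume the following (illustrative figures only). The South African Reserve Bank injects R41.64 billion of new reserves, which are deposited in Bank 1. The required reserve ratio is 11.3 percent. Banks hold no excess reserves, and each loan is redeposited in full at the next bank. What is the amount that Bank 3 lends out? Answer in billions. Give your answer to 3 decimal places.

Each bank lends a fraction (1 − rr) = 0.8870 of the deposit it receives, so Bank 3 receives 41.64·0.8870^2 and lends 41.64·0.8870^3 ≈ 29.0591 billion.

R29.059 billion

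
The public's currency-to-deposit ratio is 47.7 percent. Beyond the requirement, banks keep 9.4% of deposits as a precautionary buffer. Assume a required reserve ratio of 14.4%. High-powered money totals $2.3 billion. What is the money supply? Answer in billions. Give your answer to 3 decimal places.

$4.751 billion

The money multiplier is m = (1 + c) / (rr + e + c) = (1 + 0.477) / (0.144 + 0.094 + 0.477) ≈ 2.06573.
So M = m × MB = 2.06573 × 2.3 ≈ 4.7512 billion.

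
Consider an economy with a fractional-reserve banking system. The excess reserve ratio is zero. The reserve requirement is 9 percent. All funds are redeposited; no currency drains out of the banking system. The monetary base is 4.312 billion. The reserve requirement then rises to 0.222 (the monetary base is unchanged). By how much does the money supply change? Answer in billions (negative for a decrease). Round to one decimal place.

-28.5 billion

Initially m₁ = 1 / (0.09) ≈ 11.1111, so M₁ = 11.1111 × 4.312 ≈ 47.9111 billion.
After the change m₂ = 1 / (0.222) ≈ 4.5045, so M₂ = 4.5045 × 4.312 ≈ 19.4234 billion.
ΔM = M₂ − M₁ = 19.4234 − 47.9111 = -28.4877 billion.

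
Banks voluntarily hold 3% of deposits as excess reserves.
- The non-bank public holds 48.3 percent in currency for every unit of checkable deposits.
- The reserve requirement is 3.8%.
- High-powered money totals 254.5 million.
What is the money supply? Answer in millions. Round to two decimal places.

The money multiplier is m = (1 + c) / (rr + e + c) = (1 + 0.483) / (0.038 + 0.03 + 0.483) ≈ 2.691470.
So M = m × MB = 2.691470 × 254.5 ≈ 684.9791 million.

684.98 million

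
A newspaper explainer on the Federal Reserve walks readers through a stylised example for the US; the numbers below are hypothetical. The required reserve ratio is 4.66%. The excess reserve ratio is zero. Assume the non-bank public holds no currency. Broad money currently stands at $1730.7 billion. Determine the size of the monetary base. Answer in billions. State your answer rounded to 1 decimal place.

With no currency drain and no excess reserves, the money multiplier is m = 1/rr = 1/0.0466 ≈ 21.459227.
The monetary base is MB = M / m = 1730.7 / 21.459227 ≈ 80.6506 billion.

$80.7 billion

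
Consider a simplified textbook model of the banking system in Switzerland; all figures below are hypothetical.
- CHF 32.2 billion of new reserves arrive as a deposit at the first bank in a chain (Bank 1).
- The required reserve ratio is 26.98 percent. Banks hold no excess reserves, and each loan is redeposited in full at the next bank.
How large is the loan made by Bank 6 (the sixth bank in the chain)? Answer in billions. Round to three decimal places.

Each bank lends a fraction (1 − rr) = 0.7302 of the deposit it receives, so Bank 6 receives 32.2·0.7302^5 and lends 32.2·0.7302^6 ≈ 4.8810 billion.

CHF 4.881 billion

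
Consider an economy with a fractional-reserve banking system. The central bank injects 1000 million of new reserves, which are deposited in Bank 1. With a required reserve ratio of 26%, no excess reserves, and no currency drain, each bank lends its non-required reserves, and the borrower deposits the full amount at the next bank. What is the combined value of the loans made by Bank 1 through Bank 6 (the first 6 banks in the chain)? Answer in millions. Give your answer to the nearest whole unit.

2379 million

Bank i lends (1 − rr)^i of the original deposit: Bank 1 lends 1000·0.7400 = 740.0000, Bank 2 lends 1000·0.7400² = 547.6000, and so on.
Summing a geometric series: total = 1000·[0.7400·(1 − 0.7400^6) / (1 − 0.7400)] ≈ 2378.7969 million.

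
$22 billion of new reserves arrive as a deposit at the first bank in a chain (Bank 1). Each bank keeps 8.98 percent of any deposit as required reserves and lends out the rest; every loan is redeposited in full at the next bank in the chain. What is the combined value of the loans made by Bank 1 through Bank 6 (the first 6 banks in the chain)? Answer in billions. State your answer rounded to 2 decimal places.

Bank i lends (1 − rr)^i of the original deposit: Bank 1 lends 22·0.9102 = 20.0244, Bank 2 lends 22·0.9102² ≈ 18.2262, and so on.
Summing a geometric series: total = 22·[0.9102·(1 − 0.9102^6) / (1 − 0.9102)] ≈ 96.1933 billion.

$96.19 billion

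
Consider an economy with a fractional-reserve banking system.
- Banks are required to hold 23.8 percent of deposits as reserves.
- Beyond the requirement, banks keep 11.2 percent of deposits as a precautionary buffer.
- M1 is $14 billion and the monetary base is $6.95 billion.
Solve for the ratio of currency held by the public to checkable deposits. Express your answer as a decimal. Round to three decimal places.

0.291

Using m = M/MB = 14/6.95 ≈ 2.014388. From m = (1 + c)/(c + rr + e), rearranging gives 1 + c = m·(c + rr + e), so c·(1 − m) = m·(rr + e) − 1.
Hence c = [m·(rr + e) − 1]/(1 − m) = [2.014388 × (0.238 + 0.112) − 1] / (1 − 2.014388) ≈ 0.290780.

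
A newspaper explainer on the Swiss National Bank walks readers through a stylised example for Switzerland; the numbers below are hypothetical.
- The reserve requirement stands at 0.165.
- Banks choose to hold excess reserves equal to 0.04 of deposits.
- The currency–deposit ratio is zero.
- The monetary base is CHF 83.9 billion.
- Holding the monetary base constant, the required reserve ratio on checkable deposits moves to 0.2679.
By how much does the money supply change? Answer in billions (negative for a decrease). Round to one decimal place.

-136.8 billion

Initially m₁ = 1 / (0.165 + 0.04) ≈ 4.8780, so M₁ = 4.8780 × 83.9 = 409.2642 billion.
After the change m₂ = 1 / (0.2679 + 0.04) ≈ 3.2478, so M₂ = 3.2478 × 83.9 ≈ 272.4904 billion.
ΔM = M₂ − M₁ = 272.4904 − 409.2642 = -136.7738 billion.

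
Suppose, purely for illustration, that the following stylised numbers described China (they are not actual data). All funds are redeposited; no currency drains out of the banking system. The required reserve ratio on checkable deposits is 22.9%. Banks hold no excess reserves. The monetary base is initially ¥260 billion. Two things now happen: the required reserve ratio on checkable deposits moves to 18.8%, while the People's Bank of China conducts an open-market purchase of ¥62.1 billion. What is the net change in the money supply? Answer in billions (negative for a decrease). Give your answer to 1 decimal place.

Before: m₁ = 1 / (0.229) ≈ 4.36681, MB₁ = 260, so M₁ = 4.36681 × 260 = 1135.3706 billion.
After: m₂ = 1 / (0.188) ≈ 5.31915, MB₂ = 260 + 62.1 = 322.1, so M₂ = 5.31915 × 322.1 ≈ 1713.2982 billion.
ΔM = M₂ − M₁ = 1713.2982 − 1135.3706 = 577.9276 billion.

¥577.9 billion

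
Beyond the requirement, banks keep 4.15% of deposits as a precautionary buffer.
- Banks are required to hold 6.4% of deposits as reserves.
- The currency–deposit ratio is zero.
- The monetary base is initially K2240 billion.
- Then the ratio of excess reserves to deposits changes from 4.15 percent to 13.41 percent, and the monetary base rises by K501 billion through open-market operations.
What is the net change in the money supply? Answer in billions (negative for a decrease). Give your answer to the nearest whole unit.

Before: m₁ = 1 / (0.064 + 0.0415) ≈ 9.47867, MB₁ = 2240, so M₁ = 9.47867 × 2240 = 21232.2208 billion.
After: m₂ = 1 / (0.064 + 0.1341) ≈ 5.04796, MB₂ = 2240 + 501 = 2741, so M₂ = 5.04796 × 2741 ≈ 13836.4584 billion.
ΔM = M₂ − M₁ = 13836.4584 − 21232.2208 = -7395.7624 billion.

-7396 billion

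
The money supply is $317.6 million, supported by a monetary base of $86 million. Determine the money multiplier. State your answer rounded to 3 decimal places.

3.693

The money multiplier is m = M / MB = 317.6 / 86 ≈ 3.69302.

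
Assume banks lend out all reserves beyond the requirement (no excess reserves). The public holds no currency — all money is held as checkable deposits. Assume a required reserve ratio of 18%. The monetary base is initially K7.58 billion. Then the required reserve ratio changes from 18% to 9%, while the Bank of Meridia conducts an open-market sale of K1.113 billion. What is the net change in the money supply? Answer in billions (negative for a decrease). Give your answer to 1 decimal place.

K29.7 billion

Before: m₁ = 1 / (0.18) ≈ 5.5556, MB₁ = 7.58, so M₁ = 5.5556 × 7.58 ≈ 42.1114 billion.
After: m₂ = 1 / (0.09) ≈ 11.1111, MB₂ = 7.58 − 1.113 = 6.467, so M₂ = 11.1111 × 6.467 ≈ 71.8555 billion.
ΔM = M₂ − M₁ = 71.8555 − 42.1114 = 29.7441 billion.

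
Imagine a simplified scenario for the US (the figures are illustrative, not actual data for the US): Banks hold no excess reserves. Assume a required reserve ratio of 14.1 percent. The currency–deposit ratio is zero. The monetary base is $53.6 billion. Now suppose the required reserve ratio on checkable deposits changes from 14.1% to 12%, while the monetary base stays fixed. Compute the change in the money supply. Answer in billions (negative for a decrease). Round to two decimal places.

$66.52 billion

Initially m₁ = 1 / (0.141) ≈ 7.09220, so M₁ = 7.09220 × 53.6 ≈ 380.1419 billion.
After the change m₂ = 1 / (0.12) ≈ 8.33333, so M₂ = 8.33333 × 53.6 ≈ 446.6665 billion.
ΔM = M₂ − M₁ = 446.6665 − 380.1419 = 66.5246 billion.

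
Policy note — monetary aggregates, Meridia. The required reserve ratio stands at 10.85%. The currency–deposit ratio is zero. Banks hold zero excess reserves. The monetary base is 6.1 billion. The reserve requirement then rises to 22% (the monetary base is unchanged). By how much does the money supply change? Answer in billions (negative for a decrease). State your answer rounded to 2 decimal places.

-28.49 billion

Initially m₁ = 1 / (0.1085) ≈ 9.2166, so M₁ = 9.2166 × 6.1 ≈ 56.2213 billion.
After the change m₂ = 1 / (0.22) ≈ 4.5455, so M₂ = 4.5455 × 6.1 ≈ 27.7275 billion.
ΔM = M₂ − M₁ = 27.7275 − 56.2213 = -28.4938 billion.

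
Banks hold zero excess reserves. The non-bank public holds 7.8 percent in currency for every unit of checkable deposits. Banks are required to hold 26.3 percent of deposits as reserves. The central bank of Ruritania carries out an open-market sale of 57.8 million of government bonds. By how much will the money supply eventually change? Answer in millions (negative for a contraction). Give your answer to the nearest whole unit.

The money multiplier is m = (1 + c) / (rr + c) = (1 + 0.078) / (0.263 + 0.078) ≈ 3.1613.
The sale removes 57.8 million of base, so ΔM = m × ΔMB = 3.1613 × (−57.8) ≈ -182.7231 million.

-183 million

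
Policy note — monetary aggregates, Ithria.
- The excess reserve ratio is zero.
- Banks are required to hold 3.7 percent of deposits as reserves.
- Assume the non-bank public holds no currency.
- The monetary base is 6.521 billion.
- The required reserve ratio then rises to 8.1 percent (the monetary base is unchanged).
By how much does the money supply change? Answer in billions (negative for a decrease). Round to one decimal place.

Initially m₁ = 1 / (0.037) ≈ 27.0270, so M₁ = 27.0270 × 6.521 ≈ 176.2431 billion.
After the change m₂ = 1 / (0.081) ≈ 12.3457, so M₂ = 12.3457 × 6.521 ≈ 80.5063 billion.
ΔM = M₂ − M₁ = 80.5063 − 176.2431 = -95.7368 billion.

-95.7 billion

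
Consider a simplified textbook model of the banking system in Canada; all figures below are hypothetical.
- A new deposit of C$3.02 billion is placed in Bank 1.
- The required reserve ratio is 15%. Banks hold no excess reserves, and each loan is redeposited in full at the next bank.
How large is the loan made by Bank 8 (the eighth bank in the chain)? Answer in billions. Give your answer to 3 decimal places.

Each bank lends a fraction (1 − rr) = 0.8500 of the deposit it receives, so Bank 8 receives 3.02·0.8500^7 and lends 3.02·0.8500^8 ≈ 0.8229 billion.

C$0.823 billion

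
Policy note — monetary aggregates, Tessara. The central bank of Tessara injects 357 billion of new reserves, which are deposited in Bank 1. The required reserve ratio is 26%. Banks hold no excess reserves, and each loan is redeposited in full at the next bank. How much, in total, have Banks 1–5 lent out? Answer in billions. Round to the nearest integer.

791 billion

Bank i lends (1 − rr)^i of the original deposit: Bank 1 lends 357·0.7400 = 264.1800, Bank 2 lends 357·0.7400² = 195.4932, and so on.
Summing a geometric series: total = 357·[0.7400·(1 − 0.7400^5) / (1 − 0.7400)] ≈ 790.6088 billion.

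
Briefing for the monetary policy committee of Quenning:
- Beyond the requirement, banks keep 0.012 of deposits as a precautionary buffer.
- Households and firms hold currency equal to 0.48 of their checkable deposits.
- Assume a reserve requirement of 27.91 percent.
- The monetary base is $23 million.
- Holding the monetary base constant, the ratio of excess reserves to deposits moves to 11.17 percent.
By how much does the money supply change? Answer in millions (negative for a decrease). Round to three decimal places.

-5.054 million

Initially m₁ = (1 + 0.48) / (0.2791 + 0.012 + 0.48) ≈ 1.919336, so M₁ = 1.919336 × 23 ≈ 44.1447 million.
After the change m₂ = (1 + 0.48) / (0.2791 + 0.1117 + 0.48) ≈ 1.699587, so M₂ = 1.699587 × 23 ≈ 39.0905 million.
ΔM = M₂ − M₁ = 39.0905 − 44.1447 = -5.0542 million.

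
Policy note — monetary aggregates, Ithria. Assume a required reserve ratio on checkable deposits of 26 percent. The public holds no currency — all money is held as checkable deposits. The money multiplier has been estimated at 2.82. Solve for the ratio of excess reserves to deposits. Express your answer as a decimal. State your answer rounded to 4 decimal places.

Using m = 2.82. Since m = (1 + c)/(c + rr + e), the denominator satisfies c + rr + e = (1 + c)/m = (1 + 0) / 2.82 ≈ 0.354610.
With c = 0 and rr = 0.26, the ratio of excess reserves to deposits is 0.354610 − 0 − 0.26 = 0.09461.

0.0946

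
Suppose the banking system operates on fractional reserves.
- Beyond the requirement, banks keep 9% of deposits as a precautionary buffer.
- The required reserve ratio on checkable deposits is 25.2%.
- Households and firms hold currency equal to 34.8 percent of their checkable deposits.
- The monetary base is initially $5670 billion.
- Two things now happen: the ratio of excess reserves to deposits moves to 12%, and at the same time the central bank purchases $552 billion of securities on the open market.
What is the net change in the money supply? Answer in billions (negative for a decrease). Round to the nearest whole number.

$572 billion

Before: m₁ = (1 + 0.348) / (0.252 + 0.09 + 0.348) ≈ 1.95362, MB₁ = 5670, so M₁ = 1.95362 × 5670 = 11077.0254 billion.
After: m₂ = (1 + 0.348) / (0.252 + 0.12 + 0.348) ≈ 1.87222, MB₂ = 5670 + 552 = 6222, so M₂ = 1.87222 × 6222 ≈ 11648.9528 billion.
ΔM = M₂ − M₁ = 11648.9528 − 11077.0254 = 571.9274 billion.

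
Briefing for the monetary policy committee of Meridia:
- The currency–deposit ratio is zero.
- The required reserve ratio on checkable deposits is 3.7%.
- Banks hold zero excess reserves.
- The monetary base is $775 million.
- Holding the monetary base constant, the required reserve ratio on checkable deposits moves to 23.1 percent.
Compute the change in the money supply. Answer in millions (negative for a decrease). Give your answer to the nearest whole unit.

-17591 million

Initially m₁ = 1 / (0.037) ≈ 27.0270, so M₁ = 27.0270 × 775 = 20945.925 million.
After the change m₂ = 1 / (0.231) ≈ 4.3290, so M₂ = 4.3290 × 775 = 3354.975 million.
ΔM = M₂ − M₁ = 3354.975 − 20945.925 = -17590.95 million.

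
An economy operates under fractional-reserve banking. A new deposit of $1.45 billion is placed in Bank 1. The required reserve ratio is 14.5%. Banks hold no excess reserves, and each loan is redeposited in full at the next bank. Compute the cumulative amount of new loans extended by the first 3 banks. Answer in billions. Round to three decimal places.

$3.206 billion

Bank i lends (1 − rr)^i of the original deposit: Bank 1 lends 1.45·0.8550 ≈ 1.2397, Bank 2 lends 1.45·0.8550² ≈ 1.0600, and so on.
Summing a geometric series: total = 1.45·[0.8550·(1 − 0.8550^3) / (1 − 0.8550)] ≈ 3.2060 billion.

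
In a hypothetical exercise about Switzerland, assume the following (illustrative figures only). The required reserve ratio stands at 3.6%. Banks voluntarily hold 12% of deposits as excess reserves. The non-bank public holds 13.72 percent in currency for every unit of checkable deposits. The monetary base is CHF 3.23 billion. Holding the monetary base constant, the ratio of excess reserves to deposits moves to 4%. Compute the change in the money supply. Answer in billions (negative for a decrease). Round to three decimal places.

CHF 4.701 billion

Initially m₁ = (1 + 0.1372) / (0.036 + 0.12 + 0.1372) ≈ 3.87858, so M₁ = 3.87858 × 3.23 ≈ 12.5278 billion.
After the change m₂ = (1 + 0.1372) / (0.036 + 0.04 + 0.1372) ≈ 5.33396, so M₂ = 5.33396 × 3.23 ≈ 17.2287 billion.
ΔM = M₂ − M₁ = 17.2287 − 12.5278 = 4.7009 billion.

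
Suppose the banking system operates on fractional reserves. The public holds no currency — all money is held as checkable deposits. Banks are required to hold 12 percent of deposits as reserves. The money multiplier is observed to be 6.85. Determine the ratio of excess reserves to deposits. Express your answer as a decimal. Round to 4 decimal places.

Using m = 6.85. Since m = (1 + c)/(c + rr + e), the denominator satisfies c + rr + e = (1 + c)/m = (1 + 0) / 6.85 ≈ 0.145985.
With c = 0 and rr = 0.12, the ratio of excess reserves to deposits is 0.145985 − 0 − 0.12 = 0.025985.

0.0260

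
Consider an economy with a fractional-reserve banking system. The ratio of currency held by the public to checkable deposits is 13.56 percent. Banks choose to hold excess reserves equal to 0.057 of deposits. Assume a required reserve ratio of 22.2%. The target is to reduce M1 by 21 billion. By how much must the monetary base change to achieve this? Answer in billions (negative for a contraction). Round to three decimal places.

The money multiplier is m = (1 + c) / (rr + e + c) = (1 + 0.1356) / (0.222 + 0.057 + 0.1356) ≈ 2.739026.
ΔMB = ΔM / m = (−21) / 2.739026 ≈ -7.667 billion.

-7.667 billion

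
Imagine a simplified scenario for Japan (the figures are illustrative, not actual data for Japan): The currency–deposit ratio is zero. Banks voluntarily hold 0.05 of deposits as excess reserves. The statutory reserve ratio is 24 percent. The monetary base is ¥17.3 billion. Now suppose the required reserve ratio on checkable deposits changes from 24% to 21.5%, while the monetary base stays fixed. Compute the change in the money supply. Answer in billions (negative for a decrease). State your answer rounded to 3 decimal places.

¥5.628 billion

Initially m₁ = 1 / (0.24 + 0.05) ≈ 3.448276, so M₁ = 3.448276 × 17.3 ≈ 59.6552 billion.
After the change m₂ = 1 / (0.215 + 0.05) ≈ 3.773585, so M₂ = 3.773585 × 17.3 ≈ 65.283 billion.
ΔM = M₂ − M₁ = 65.283 − 59.6552 = 5.6278 billion.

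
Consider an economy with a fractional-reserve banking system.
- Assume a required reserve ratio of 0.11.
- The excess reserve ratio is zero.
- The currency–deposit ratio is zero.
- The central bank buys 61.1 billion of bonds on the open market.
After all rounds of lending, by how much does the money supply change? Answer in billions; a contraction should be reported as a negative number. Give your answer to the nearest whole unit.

555 billion

The simple money multiplier is m = 1/rr = 1/0.11 ≈ 9.0909.
An open-market purchase increases the monetary base by 61.1 billion, so ΔM = m × ΔMB = 9.0909 × 61.1 ≈ 555.454 billion.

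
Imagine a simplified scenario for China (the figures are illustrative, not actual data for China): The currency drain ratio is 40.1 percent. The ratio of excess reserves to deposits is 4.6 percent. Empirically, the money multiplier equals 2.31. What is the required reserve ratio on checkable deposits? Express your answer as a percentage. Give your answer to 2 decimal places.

Using m = 2.31. Since m = (1 + c)/(c + rr + e), the denominator satisfies c + rr + e = (1 + c)/m = (1 + 0.401) / 2.31 ≈ 0.606494.
With c = 0.401 and e = 0.046, the required reserve ratio on checkable deposits is 0.606494 − 0.401 − 0.046 = 0.159494.

15.95%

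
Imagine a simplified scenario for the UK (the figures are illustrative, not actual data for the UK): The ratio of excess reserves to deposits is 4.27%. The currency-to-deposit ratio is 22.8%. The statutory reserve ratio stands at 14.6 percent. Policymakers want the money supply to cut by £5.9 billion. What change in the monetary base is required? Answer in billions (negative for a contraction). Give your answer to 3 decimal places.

-2.002 billion

The money multiplier is m = (1 + c) / (rr + e + c) = (1 + 0.228) / (0.146 + 0.0427 + 0.228) ≈ 2.94696.
ΔMB = ΔM / m = (−5.9) / 2.94696 ≈ -2.0021 billion.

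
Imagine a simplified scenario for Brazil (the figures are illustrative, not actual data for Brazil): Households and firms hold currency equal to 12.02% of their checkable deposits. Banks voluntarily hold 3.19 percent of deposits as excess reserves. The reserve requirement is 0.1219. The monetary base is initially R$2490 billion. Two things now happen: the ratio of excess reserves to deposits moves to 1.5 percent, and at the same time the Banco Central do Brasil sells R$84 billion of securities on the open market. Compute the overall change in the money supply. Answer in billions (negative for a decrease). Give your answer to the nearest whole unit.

Before: m₁ = (1 + 0.1202) / (0.1219 + 0.0319 + 0.1202) ≈ 4.08832, MB₁ = 2490, so M₁ = 4.08832 × 2490 = 10179.9168 billion.
After: m₂ = (1 + 0.1202) / (0.1219 + 0.015 + 0.1202) ≈ 4.35706, MB₂ = 2490 − 84 = 2406, so M₂ = 4.35706 × 2406 ≈ 10483.0864 billion.
ΔM = M₂ − M₁ = 10483.0864 − 10179.9168 = 303.1696 billion.

R$303 billion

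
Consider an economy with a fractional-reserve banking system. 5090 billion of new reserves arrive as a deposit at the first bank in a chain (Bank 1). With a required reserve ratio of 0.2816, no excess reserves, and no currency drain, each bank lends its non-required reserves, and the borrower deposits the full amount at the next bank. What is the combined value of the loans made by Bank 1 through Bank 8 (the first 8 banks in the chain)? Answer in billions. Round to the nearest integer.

12064 billion

Bank i lends (1 − rr)^i of the original deposit: Bank 1 lends 5090·0.7184 = 3656.6560, Bank 2 lends 5090·0.7184² ≈ 2626.9417, and so on.
Summing a geometric series: total = 5090·[0.7184·(1 − 0.7184^8) / (1 − 0.7184)] ≈ 12064.0245 billion.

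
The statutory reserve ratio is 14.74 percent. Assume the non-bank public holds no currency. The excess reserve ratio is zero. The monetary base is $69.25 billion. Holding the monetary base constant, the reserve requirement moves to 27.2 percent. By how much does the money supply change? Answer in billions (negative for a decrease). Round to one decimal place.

-215.2 billion

Initially m₁ = 1 / (0.1474) ≈ 6.7843, so M₁ = 6.7843 × 69.25 ≈ 469.8128 billion.
After the change m₂ = 1 / (0.272) ≈ 3.6765, so M₂ = 3.6765 × 69.25 ≈ 254.5976 billion.
ΔM = M₂ − M₁ = 254.5976 − 469.8128 = -215.2152 billion.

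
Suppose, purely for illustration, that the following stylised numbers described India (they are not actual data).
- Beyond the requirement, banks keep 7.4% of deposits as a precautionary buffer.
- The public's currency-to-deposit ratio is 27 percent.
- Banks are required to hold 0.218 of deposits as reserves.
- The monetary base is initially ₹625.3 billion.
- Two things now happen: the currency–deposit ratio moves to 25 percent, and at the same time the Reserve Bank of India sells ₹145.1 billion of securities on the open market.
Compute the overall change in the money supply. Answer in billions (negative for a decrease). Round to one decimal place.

-305.6 billion

Before: m₁ = (1 + 0.27) / (0.218 + 0.074 + 0.27) ≈ 2.25979, MB₁ = 625.3, so M₁ = 2.25979 × 625.3 ≈ 1413.0467 billion.
After: m₂ = (1 + 0.25) / (0.218 + 0.074 + 0.25) ≈ 2.30627, MB₂ = 625.3 − 145.1 = 480.2, so M₂ = 2.30627 × 480.2 ≈ 1107.4709 billion.
ΔM = M₂ − M₁ = 1107.4709 − 1413.0467 = -305.5758 billion.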